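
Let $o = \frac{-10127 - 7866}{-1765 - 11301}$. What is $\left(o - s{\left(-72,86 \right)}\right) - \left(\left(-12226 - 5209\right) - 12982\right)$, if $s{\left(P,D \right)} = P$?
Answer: $\frac{398387267}{13066} \approx 30490.0$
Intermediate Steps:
$o = \frac{17993}{13066}$ ($o = - \frac{17993}{-13066} = \left(-17993\right) \left(- \frac{1}{13066}\right) = \frac{17993}{13066} \approx 1.3771$)
$\left(o - s{\left(-72,86 \right)}\right) - \left(\left(-12226 - 5209\right) - 12982\right) = \left(\frac{17993}{13066} - -72\right) - \left(\left(-12226 - 5209\right) - 12982\right) = \left(\frac{17993}{13066} + 72\right) - \left(\left(-12226 + \left(-6729 + \left(-2580 + 4100\right)\right)\right) - 12982\right) = \frac{958745}{13066} - \left(\left(-12226 + \left(-6729 + 1520\right)\right) - 12982\right) = \frac{958745}{13066} - \left(\left(-12226 - 5209\right) - 12982\right) = \frac{958745}{13066} - \left(-17435 - 12982\right) = \frac{958745}{13066} - -30417 = \frac{958745}{13066} + 30417 = \frac{398387267}{13066}$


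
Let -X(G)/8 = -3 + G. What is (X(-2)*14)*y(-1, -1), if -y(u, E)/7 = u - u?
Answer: 0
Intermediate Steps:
y(u, E) = 0 (y(u, E) = -7*(u - u) = -7*0 = 0)
X(G) = 24 - 8*G (X(G) = -8*(-3 + G) = 24 - 8*G)
(X(-2)*14)*y(-1, -1) = ((24 - 8*(-2))*14)*0 = ((24 + 16)*14)*0 = (40*14)*0 = 560*0 = 0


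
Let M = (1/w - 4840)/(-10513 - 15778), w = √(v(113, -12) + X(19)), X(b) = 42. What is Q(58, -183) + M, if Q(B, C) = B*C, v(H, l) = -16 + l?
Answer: -279047834/26291 - √14/368074 ≈ -10614.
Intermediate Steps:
w = √14 (w = √((-16 - 12) + 42) = √(-28 + 42) = √14 ≈ 3.7417)
M = 4840/26291 - √14/368074 (M = (1/(√14) - 4840)/(-10513 - 15778) = (√14/14 - 4840)/(-26291) = (-4840 + √14/14)*(-1/26291) = 4840/26291 - √14/368074 ≈ 0.18408)
Q(58, -183) + M = 58*(-183) + (4840/26291 - √14/368074) = -10614 + (4840/26291 - √14/368074) = -279047834/26291 - √14/368074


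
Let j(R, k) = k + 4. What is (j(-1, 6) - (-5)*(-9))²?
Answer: 1225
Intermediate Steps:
j(R, k) = 4 + k
(j(-1, 6) - (-5)*(-9))² = ((4 + 6) - (-5)*(-9))² = (10 - 5*9)² = (10 - 45)² = (-35)² = 1225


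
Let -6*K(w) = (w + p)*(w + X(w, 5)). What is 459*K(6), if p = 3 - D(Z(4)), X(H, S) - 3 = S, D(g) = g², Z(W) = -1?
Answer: -8568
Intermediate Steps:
X(H, S) = 3 + S
p = 2 (p = 3 - 1*(-1)² = 3 - 1*1 = 3 - 1 = 2)
K(w) = -(2 + w)*(8 + w)/6 (K(w) = -(w + 2)*(w + (3 + 5))/6 = -(2 + w)*(w + 8)/6 = -(2 + w)*(8 + w)/6)
459*K(6) = 459*(-8/3 - 5/3*6 - ⅙*6²) = 459*(-8/3 - 10 - ⅙*36) = 459*(-8/3 - 10 - 6) = 459*(-56/3) = -8568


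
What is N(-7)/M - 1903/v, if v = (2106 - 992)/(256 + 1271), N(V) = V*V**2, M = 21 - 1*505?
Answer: -703032151/269588 ≈ -2607.8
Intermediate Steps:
M = -484 (M = 21 - 505 = -484)
N(V) = V**3
v = 1114/1527 ≈ 0.72954
N(-7)/M - 1903/v = (-7)**3/(-484) - 1903/1114/1527 = -343*(-1/484) - 1903*1527/1114 = 343/484 - 2905881/1114 = -703032151/269588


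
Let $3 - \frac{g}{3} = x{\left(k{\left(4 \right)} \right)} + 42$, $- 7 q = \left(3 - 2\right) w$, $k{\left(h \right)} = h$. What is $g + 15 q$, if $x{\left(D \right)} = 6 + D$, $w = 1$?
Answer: $- \frac{1044}{7} \approx -149.14$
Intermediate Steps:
$q = - \frac{1}{7}$ ($q = - \frac{\left(3 - 2\right) 1}{7} = - \frac{1 \cdot 1}{7} = \left(- \frac{1}{7}\right) 1 = - \frac{1}{7} \approx -0.14286$)
$g = -147$ ($g = 9 - 3 \left(\left(6 + 4\right) + 42\right) = 9 - 3 \left(10 + 42\right) = 9 - 156 = -147$)
$g + 15 q = -147 + 15 \left(- \frac{1}{7}\right) = -147 - \frac{15}{7} = - \frac{1044}{7}$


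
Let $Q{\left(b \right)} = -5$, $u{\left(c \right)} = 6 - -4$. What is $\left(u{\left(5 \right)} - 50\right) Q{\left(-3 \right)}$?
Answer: $200$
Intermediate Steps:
$u{\left(c \right)} = 10$ ($u{\left(c \right)} = 6 + 4 = 10$)
$\left(u{\left(5 \right)} - 50\right) Q{\left(-3 \right)} = \left(10 - 50\right) \left(-5\right) = \left(-40\right) \left(-5\right) = 200$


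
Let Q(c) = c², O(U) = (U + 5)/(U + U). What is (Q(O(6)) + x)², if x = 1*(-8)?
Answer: 1062961/20736 ≈ 51.262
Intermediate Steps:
x = -8
O(U) = (5 + U)/(2*U) (O(U) = (5 + U)/((2*U)) = (5 + U)*(1/(2*U)) = (5 + U)/(2*U))
(Q(O(6)) + x)² = (((½)*(5 + 6)/6)² - 8)² = (((½)*(⅙)*11)² - 8)² = ((11/12)² - 8)² = (121/144 - 8)² = (-1031/144)² = 1062961/20736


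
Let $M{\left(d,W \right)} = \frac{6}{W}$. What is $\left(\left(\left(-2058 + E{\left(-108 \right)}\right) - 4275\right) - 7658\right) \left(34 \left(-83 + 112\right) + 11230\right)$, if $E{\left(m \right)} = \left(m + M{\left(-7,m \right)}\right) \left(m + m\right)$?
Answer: $114207384$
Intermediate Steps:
$E{\left(m \right)} = 2 m \left(m + \frac{6}{m}\right)$ ($E{\left(m \right)} = \left(m + \frac{6}{m}\right) \left(m + m\right) = \left(m + \frac{6}{m}\right) 2 m = 2 m \left(m + \frac{6}{m}\right)$)
$\left(\left(\left(-2058 + E{\left(-108 \right)}\right) - 4275\right) - 7658\right) \left(34 \left(-83 + 112\right) + 11230\right) = \left(\left(\left(-2058 + \left(12 + 2 \left(-108\right)^{2}\right)\right) - 4275\right) - 7658\right) \left(34 \left(-83 + 112\right) + 11230\right) = \left(\left(\left(-2058 + \left(12 + 2 \cdot 11664\right)\right) - 4275\right) - 7658\right) \left(34 \cdot 29 + 11230\right) = \left(\left(\left(-2058 + \left(12 + 23328\right)\right) - 4275\right) - 7658\right) \left(986 + 11230\right) = \left(\left(\left(-2058 + 23340\right) - 4275\right) - 7658\right) 12216 = \left(\left(21282 - 4275\right) - 7658\right) 12216 = \left(17007 - 7658\right) 12216 = 9349 \cdot 12216 = 114207384$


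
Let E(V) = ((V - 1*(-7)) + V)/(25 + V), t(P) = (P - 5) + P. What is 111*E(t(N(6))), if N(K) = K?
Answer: 2331/32 ≈ 72.844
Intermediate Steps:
t(P) = -5 + 2*P (t(P) = (-5 + P) + P = -5 + 2*P)
E(V) = (7 + 2*V)/(25 + V) (E(V) = ((V + 7) + V)/(25 + V) = ((7 + V) + V)/(25 + V) = (7 + 2*V)/(25 + V))
111*E(t(N(6))) = 111*((7 + 2*(-5 + 2*6))/(25 + (-5 + 2*6))) = 111*((7 + 2*(-5 + 12))/(25 + (-5 + 12))) = 111*((7 + 2*7)/(25 + 7)) = 111*((7 + 14)/32) = 111*((1/32)*21) = 111*(21/32) = 2331/32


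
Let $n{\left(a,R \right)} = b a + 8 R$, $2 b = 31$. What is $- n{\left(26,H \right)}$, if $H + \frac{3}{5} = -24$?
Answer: $- \frac{1031}{5} \approx -206.2$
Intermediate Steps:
$b = \frac{31}{2}$ ($b = \frac{1}{2} \cdot 31 = \frac{31}{2} \approx 15.5$)
$H = - \frac{123}{5}$ ($H = - \frac{3}{5} - 24 = - \frac{123}{5} \approx -24.6$)
$n{\left(a,R \right)} = 8 R + \frac{31 a}{2}$ ($n{\left(a,R \right)} = \frac{31 a}{2} + 8 R = 8 R + \frac{31 a}{2}$)
$- n{\left(26,H \right)} = - (8 \left(- \frac{123}{5}\right) + \frac{31}{2} \cdot 26) = - (- \frac{984}{5} + 403) = \left(-1\right) \frac{1031}{5} = - \frac{1031}{5}$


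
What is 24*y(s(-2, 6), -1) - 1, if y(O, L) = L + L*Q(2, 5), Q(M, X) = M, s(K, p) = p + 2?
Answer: -73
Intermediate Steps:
s(K, p) = 2 + p
y(O, L) = 3*L (y(O, L) = L + L*2 = L + 2*L = 3*L)
24*y(s(-2, 6), -1) - 1 = 24*(3*(-1)) - 1 = 24*(-3) - 1 = -72 - 1 = -73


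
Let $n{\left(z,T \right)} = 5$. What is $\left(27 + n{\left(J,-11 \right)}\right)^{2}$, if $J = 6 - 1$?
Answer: $1024$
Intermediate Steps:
$J = 5$ ($J = 6 - 1 = 5$)
$\left(27 + n{\left(J,-11 \right)}\right)^{2} = \left(27 + 5\right)^{2} = 32^{2} = 1024$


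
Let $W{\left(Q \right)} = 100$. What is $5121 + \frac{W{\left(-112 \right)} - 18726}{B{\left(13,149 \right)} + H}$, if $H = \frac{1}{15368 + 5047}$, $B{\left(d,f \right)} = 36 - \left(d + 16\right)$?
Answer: $\frac{175785918}{71453} \approx 2460.2$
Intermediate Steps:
$B{\left(d,f \right)} = 20 - d$ ($B{\left(d,f \right)} = 36 - \left(16 + d\right) = 20 - d$)
$H = \frac{1}{20415} \approx 4.8984 \cdot 10^{-5}$
$5121 + \frac{W{\left(-112 \right)} - 18726}{B{\left(13,149 \right)} + H} = 5121 + \frac{100 - 18726}{\left(20 - 13\right) + \frac{1}{20415}} = 5121 - \frac{18626}{\left(20 - 13\right) + \frac{1}{20415}} = 5121 - \frac{18626}{7 + \frac{1}{20415}} = 5121 - \frac{18626}{\frac{142906}{20415}} = 5121 - \frac{190124895}{71453} = \frac{175785918}{71453}$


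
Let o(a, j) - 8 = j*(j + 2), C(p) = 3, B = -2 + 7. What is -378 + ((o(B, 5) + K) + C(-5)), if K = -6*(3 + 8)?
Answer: -398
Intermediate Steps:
B = 5
K = -66 (K = -6*11 = -66)
o(a, j) = 8 + j*(2 + j) (o(a, j) = 8 + j*(j + 2) = 8 + j*(2 + j))
-378 + ((o(B, 5) + K) + C(-5)) = -378 + (((8 + 5² + 2*5) - 66) + 3) = -378 + (((8 + 25 + 10) - 66) + 3) = -378 + ((43 - 66) + 3) = -378 + (-23 + 3) = -378 - 20 = -398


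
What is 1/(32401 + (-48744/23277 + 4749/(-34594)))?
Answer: 268414846/8696310494443 ≈ 3.0865e-5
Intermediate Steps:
1/(32401 + (-48744/23277 + 4749/(-34594))) = 1/(32401 + (-48744*1/23277 + 4749*(-1/34594))) = 1/(32401 + (-16248/7759 - 4749/34594)) = 1/(32401 - 598930803/268414846) = 1/(8696310494443/268414846) = 268414846/8696310494443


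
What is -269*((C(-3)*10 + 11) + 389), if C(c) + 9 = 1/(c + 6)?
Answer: -252860/3 ≈ -84287.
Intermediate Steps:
C(c) = -9 + 1/(6 + c) (C(c) = -9 + 1/(c + 6) = -9 + 1/(6 + c))
-269*((C(-3)*10 + 11) + 389) = -269*((((-53 - 9*(-3))/(6 - 3))*10 + 11) + 389) = -269*((((-53 + 27)/3)*10 + 11) + 389) = -269*((((⅓)*(-26))*10 + 11) + 389) = -269*((-26/3*10 + 11) + 389) = -269*((-260/3 + 11) + 389) = -269*(-227/3 + 389) = -269*940/3 = -252860/3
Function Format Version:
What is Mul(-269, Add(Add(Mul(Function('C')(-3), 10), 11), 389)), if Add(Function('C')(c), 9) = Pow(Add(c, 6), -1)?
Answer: Rational(-252860, 3) ≈ -84287.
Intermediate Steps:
Function('C')(c) = Add(-9, Pow(Add(6, c), -1)) (Function('C')(c) = Add(-9, Pow(Add(c, 6), -1)) = Add(-9, Pow(Add(6, c), -1)))
Mul(-269, Add(Add(Mul(Function('C')(-3), 10), 11), 389)) = Mul(-269, Add(Add(Mul(Mul(Pow(Add(6, -3), -1), Add(-53, Mul(-9, -3))), 10), 11), 389)) = Mul(-269, Add(Add(Mul(Mul(Pow(3, -1), Add(-53, 27)), 10), 11), 389)) = Mul(-269, Add(Add(Mul(Mul(Rational(1, 3), -26), 10), 11), 389)) = Mul(-269, Add(Add(Mul(Rational(-26, 3), 10), 11), 389)) = Mul(-269, Add(Add(Rational(-260, 3), 11), 389)) = Mul(-269, Add(Rational(-227, 3), 389)) = Mul(-269, Rational(940, 3)) = Rational(-252860, 3)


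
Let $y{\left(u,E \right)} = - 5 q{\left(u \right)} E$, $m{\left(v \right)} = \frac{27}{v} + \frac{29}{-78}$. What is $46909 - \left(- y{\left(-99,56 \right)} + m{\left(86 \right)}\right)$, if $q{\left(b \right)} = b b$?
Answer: $- \frac{4523491070}{1677} \approx -2.6974 \cdot 10^{6}$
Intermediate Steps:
$q{\left(b \right)} = b^{2}$
$m{\left(v \right)} = - \frac{29}{78} + \frac{27}{v}$ ($m{\left(v \right)} = \frac{27}{v} + 29 \left(- \frac{1}{78}\right) = \frac{27}{v} - \frac{29}{78} = - \frac{29}{78} + \frac{27}{v}$)
$y{\left(u,E \right)} = - 5 E u^{2}$ ($y{\left(u,E \right)} = - 5 u^{2} E = - 5 E u^{2}$)
$46909 - \left(- y{\left(-99,56 \right)} + m{\left(86 \right)}\right) = 46909 - \left(- \frac{29}{78} + 2744280 + \frac{27}{86}\right) = 46909 - \frac{4602157463}{1677} = - \frac{4523491070}{1677}$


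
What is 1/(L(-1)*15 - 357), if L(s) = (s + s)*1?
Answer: -1/387 ≈ -0.0025840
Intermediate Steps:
L(s) = 2*s (L(s) = (2*s)*1 = 2*s)
1/(L(-1)*15 - 357) = 1/((2*(-1))*15 - 357) = 1/(-2*15 - 357) = 1/(-30 - 357) = 1/(-387) = -1/387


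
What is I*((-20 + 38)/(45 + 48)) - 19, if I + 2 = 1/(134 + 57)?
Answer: -114785/5921 ≈ -19.386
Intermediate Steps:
I = -381/191 (I = -2 + 1/(134 + 57) = -2 + 1/191 = -381/191 ≈ -1.9948)
I*((-20 + 38)/(45 + 48)) - 19 = -381*(-20 + 38)/(191*(45 + 48)) - 19 = -6858/(191*93) - 19 = -381/191*6/31 - 19 = -2286/5921 - 19 = -114785/5921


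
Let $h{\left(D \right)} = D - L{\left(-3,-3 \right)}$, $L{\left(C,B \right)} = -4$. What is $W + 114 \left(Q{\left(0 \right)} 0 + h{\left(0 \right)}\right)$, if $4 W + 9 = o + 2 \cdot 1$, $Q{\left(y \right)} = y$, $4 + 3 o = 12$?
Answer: $\frac{5459}{12} \approx 454.92$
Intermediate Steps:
$o = \frac{8}{3}$ ($o = - \frac{4}{3} + \frac{1}{3} \cdot 12 = - \frac{4}{3} + 4 = \frac{8}{3} \approx 2.6667$)
$h{\left(D \right)} = 4 + D$ ($h{\left(D \right)} = D - -4 = D + 4 = 4 + D$)
$W = - \frac{13}{12}$ ($W = - \frac{9}{4} + \frac{\frac{8}{3} + 2 \cdot 1}{4} = - \frac{9}{4} + \frac{\frac{8}{3} + 2}{4} = - \frac{9}{4} + \frac{1}{4} \cdot \frac{14}{3} = - \frac{9}{4} + \frac{7}{6} = - \frac{13}{12} \approx -1.0833$)
$W + 114 \left(Q{\left(0 \right)} 0 + h{\left(0 \right)}\right) = - \frac{13}{12} + 114 \left(0 \cdot 0 + \left(4 + 0\right)\right) = - \frac{13}{12} + 114 \left(0 + 4\right) = - \frac{13}{12} + 114 \cdot 4 = - \frac{13}{12} + 456 = \frac{5459}{12}$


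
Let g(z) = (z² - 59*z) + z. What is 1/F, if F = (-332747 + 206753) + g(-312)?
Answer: -1/10554 ≈ -9.4751e-5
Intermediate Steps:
g(z) = z² - 58*z
F = -10554 (F = (-332747 + 206753) - 312*(-58 - 312) = -125994 - 312*(-370) = -125994 + 115440 = -10554)
1/F = 1/(-10554) = -1/10554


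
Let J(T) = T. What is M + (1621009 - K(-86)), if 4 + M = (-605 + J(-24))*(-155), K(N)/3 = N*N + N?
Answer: 1696570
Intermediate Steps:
K(N) = 3*N + 3*N**2 (K(N) = 3*(N*N + N) = 3*(N**2 + N) = 3*(N + N**2) = 3*N + 3*N**2)
M = 97491 (M = -4 + (-605 - 24)*(-155) = -4 - 629*(-155) = -4 + 97495 = 97491)
M + (1621009 - K(-86)) = 97491 + (1621009 - 3*(-86)*(1 - 86)) = 97491 + (1621009 - 3*(-86)*(-85)) = 97491 + (1621009 - 1*21930) = 97491 + (1621009 - 21930) = 97491 + 1599079 = 1696570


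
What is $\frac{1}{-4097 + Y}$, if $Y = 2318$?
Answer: $- \frac{1}{1779} \approx -0.00056211$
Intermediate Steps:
$\frac{1}{-4097 + Y} = \frac{1}{-4097 + 2318} = \frac{1}{-1779} = - \frac{1}{1779}$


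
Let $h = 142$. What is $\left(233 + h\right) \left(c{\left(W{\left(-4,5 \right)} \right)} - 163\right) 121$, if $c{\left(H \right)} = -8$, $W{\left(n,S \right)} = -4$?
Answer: $-7759125$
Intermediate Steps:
$\left(233 + h\right) \left(c{\left(W{\left(-4,5 \right)} \right)} - 163\right) 121 = \left(233 + 142\right) \left(-8 - 163\right) 121 = 375 \left(-171\right) 121 = \left(-64125\right) 121 = -7759125$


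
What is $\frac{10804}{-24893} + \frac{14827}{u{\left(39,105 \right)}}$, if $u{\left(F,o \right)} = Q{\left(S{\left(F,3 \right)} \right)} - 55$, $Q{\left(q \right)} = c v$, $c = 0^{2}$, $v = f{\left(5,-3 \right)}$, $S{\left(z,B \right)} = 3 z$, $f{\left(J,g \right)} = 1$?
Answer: $- \frac{460377}{1705} \approx -270.02$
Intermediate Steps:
$v = 1$
$c = 0$
$Q{\left(q \right)} = 0$ ($Q{\left(q \right)} = 0 \cdot 1 = 0$)
$u{\left(F,o \right)} = -55$ ($u{\left(F,o \right)} = 0 - 55 = -55$)
$\frac{10804}{-24893} + \frac{14827}{u{\left(39,105 \right)}} = \frac{10804}{-24893} + \frac{14827}{-55} = 10804 \left(- \frac{1}{24893}\right) + 14827 \left(- \frac{1}{55}\right) = - \frac{148}{341} - \frac{14827}{55} = - \frac{460377}{1705}$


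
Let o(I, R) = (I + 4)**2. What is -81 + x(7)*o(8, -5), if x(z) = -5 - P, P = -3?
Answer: -369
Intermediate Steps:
o(I, R) = (4 + I)**2
x(z) = -2 (x(z) = -5 - 1*(-3) = -5 + 3 = -2)
-81 + x(7)*o(8, -5) = -81 - 2*(4 + 8)**2 = -81 - 2*12**2 = -81 - 2*144 = -81 - 288 = -369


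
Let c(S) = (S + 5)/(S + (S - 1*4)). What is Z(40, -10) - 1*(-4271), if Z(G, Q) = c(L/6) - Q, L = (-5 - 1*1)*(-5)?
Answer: 12848/3 ≈ 4282.7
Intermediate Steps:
L = 30 (L = (-5 - 1)*(-5) = -6*(-5) = 30)
c(S) = (5 + S)/(-4 + 2*S) (c(S) = (5 + S)/(S + (S - 4)) = (5 + S)/(S + (-4 + S)) = (5 + S)/(-4 + 2*S))
Z(G, Q) = 5/3 - Q (Z(G, Q) = (5 + 30/6)/(2*(-2 + 30/6)) - Q = (5 + 30*(⅙))/(2*(-2 + 30*(⅙))) - Q = (5 + 5)/(2*(-2 + 5)) - Q = (½)*10/3 - Q = (½)*(⅓)*10 - Q = 5/3 - Q)
Z(40, -10) - 1*(-4271) = (5/3 - 1*(-10)) - 1*(-4271) = (5/3 + 10) + 4271 = 35/3 + 4271 = 12848/3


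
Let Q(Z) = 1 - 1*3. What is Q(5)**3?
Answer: -8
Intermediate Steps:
Q(Z) = -2 (Q(Z) = 1 - 3 = -2)
Q(5)**3 = (-2)**3 = -8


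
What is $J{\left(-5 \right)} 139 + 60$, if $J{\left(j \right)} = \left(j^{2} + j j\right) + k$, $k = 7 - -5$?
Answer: $8678$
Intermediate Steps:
$k = 12$ ($k = 7 + 5 = 12$)
$J{\left(j \right)} = 12 + 2 j^{2}$ ($J{\left(j \right)} = \left(j^{2} + j j\right) + 12 = \left(j^{2} + j^{2}\right) + 12 = 2 j^{2} + 12 = 12 + 2 j^{2}$)
$J{\left(-5 \right)} 139 + 60 = \left(12 + 2 \left(-5\right)^{2}\right) 139 + 60 = \left(12 + 2 \cdot 25\right) 139 + 60 = \left(12 + 50\right) 139 + 60 = 62 \cdot 139 + 60 = 8618 + 60 = 8678$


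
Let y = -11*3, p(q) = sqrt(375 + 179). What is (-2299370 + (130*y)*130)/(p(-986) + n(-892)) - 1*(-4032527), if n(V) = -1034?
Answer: 2156060313817/534301 + 1428535*sqrt(554)/534301 ≈ 4.0354e+6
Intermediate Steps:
p(q) = sqrt(554)
y = -33
(-2299370 + (130*y)*130)/(p(-986) + n(-892)) - 1*(-4032527) = (-2299370 + (130*(-33))*130)/(sqrt(554) - 1034) - 1*(-4032527) = (-2299370 - 4290*130)/(-1034 + sqrt(554)) + 4032527 = (-2299370 - 557700)/(-1034 + sqrt(554)) + 4032527 = -2857070/(-1034 + sqrt(554)) + 4032527 = 4032527 - 2857070/(-1034 + sqrt(554))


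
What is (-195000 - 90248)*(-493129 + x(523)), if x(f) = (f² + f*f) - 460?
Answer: -15251925312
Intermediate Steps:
x(f) = -460 + 2*f² (x(f) = (f² + f²) - 460 = 2*f² - 460 = -460 + 2*f²)
(-195000 - 90248)*(-493129 + x(523)) = (-195000 - 90248)*(-493129 + (-460 + 2*523²)) = -285248*(-493129 + (-460 + 2*273529)) = -285248*(-493129 + (-460 + 547058)) = -285248*(-493129 + 546598) = -285248*53469 = -15251925312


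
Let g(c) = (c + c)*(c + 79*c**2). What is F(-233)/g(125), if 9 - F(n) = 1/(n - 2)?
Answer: 529/18131718750 ≈ 2.9175e-8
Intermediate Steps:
F(n) = 9 - 1/(-2 + n) (F(n) = 9 - 1/(n - 2) = 9 - 1/(-2 + n))
g(c) = 2*c*(c + 79*c**2) (g(c) = (2*c)*(c + 79*c**2) = 2*c*(c + 79*c**2))
F(-233)/g(125) = ((-19 + 9*(-233))/(-2 - 233))/((125**2*(2 + 158*125))) = ((-19 - 2097)/(-235))/((15625*(2 + 19750))) = (-1/235*(-2116))/((15625*19752)) = (2116/235)/308625000 = (2116/235)*(1/308625000) = 529/18131718750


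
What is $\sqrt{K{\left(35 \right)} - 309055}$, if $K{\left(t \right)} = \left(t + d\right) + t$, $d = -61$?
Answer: $i \sqrt{309046} \approx 555.92 i$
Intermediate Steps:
$K{\left(t \right)} = -61 + 2 t$ ($K{\left(t \right)} = \left(t - 61\right) + t = \left(-61 + t\right) + t = -61 + 2 t$)
$\sqrt{K{\left(35 \right)} - 309055} = \sqrt{\left(-61 + 2 \cdot 35\right) - 309055} = \sqrt{\left(-61 + 70\right) - 309055} = \sqrt{9 - 309055} = \sqrt{-309046} = i \sqrt{309046}$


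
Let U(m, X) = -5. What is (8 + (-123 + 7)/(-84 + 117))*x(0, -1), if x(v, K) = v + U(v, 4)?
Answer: -740/33 ≈ -22.424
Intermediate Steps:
x(v, K) = -5 + v (x(v, K) = v - 5 = -5 + v)
(8 + (-123 + 7)/(-84 + 117))*x(0, -1) = (8 + (-123 + 7)/(-84 + 117))*(-5 + 0) = (8 - 116/33)*(-5) = (148/33)*(-5) = -740/33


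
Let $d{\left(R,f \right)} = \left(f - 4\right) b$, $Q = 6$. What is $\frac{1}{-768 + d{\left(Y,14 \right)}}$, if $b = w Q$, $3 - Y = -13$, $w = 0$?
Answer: $- \frac{1}{768} \approx -0.0013021$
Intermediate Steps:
$Y = 16$ ($Y = 3 - -13 = 3 + 13 = 16$)
$b = 0$ ($b = 0 \cdot 6 = 0$)
$d{\left(R,f \right)} = 0$ ($d{\left(R,f \right)} = \left(f - 4\right) 0 = \left(-4 + f\right) 0 = 0$)
$\frac{1}{-768 + d{\left(Y,14 \right)}} = \frac{1}{-768 + 0} = \frac{1}{-768} = - \frac{1}{768}$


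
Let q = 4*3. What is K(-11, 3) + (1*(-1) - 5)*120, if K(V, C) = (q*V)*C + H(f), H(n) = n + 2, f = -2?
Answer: -1116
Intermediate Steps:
q = 12
H(n) = 2 + n
K(V, C) = 12*C*V (K(V, C) = (12*V)*C + (2 - 2) = 12*C*V + 0 = 12*C*V)
K(-11, 3) + (1*(-1) - 5)*120 = 12*3*(-11) + (1*(-1) - 5)*120 = -396 + (-1 - 5)*120 = -396 - 6*120 = -396 - 720 = -1116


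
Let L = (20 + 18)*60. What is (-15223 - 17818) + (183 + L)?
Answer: -30578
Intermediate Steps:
L = 2280 (L = 38*60 = 2280)
(-15223 - 17818) + (183 + L) = (-15223 - 17818) + (183 + 2280) = -33041 + 2463 = -30578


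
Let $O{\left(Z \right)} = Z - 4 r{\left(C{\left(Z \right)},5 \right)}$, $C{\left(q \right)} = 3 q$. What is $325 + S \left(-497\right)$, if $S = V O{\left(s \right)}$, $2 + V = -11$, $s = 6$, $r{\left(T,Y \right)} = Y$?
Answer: $-90129$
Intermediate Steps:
$O{\left(Z \right)} = -20 + Z$ ($O{\left(Z \right)} = Z - 20 = -20 + Z$)
$V = -13$ ($V = -2 - 11 = -13$)
$S = 182$ ($S = - 13 \left(-20 + 6\right) = \left(-13\right) \left(-14\right) = 182$)
$325 + S \left(-497\right) = 325 + 182 \left(-497\right) = 325 - 90454 = -90129$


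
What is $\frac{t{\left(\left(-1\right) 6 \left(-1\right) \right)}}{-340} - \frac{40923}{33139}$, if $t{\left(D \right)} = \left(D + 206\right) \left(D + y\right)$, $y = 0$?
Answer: $- \frac{14016657}{2816815} \approx -4.9761$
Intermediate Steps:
$t{\left(D \right)} = D \left(206 + D\right)$ ($t{\left(D \right)} = \left(D + 206\right) \left(D + 0\right) = \left(206 + D\right) D = D \left(206 + D\right)$)
$\frac{t{\left(\left(-1\right) 6 \left(-1\right) \right)}}{-340} - \frac{40923}{33139} = \frac{\left(-1\right) 6 \left(-1\right) \left(206 + \left(-1\right) 6 \left(-1\right)\right)}{-340} - \frac{40923}{33139} = \left(-6\right) \left(-1\right) \left(206 - -6\right) \left(- \frac{1}{340}\right) - \frac{40923}{33139} = 6 \left(206 + 6\right) \left(- \frac{1}{340}\right) - \frac{40923}{33139} = 6 \cdot 212 \left(- \frac{1}{340}\right) - \frac{40923}{33139} = 1272 \left(- \frac{1}{340}\right) - \frac{40923}{33139} = - \frac{318}{85} - \frac{40923}{33139} = - \frac{14016657}{2816815}$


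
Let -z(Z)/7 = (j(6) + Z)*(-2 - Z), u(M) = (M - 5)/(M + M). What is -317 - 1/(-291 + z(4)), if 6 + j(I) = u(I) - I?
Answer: -395297/1247 ≈ -317.00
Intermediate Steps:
u(M) = (-5 + M)/(2*M) (u(M) = (-5 + M)/((2*M)) = (-5 + M)*(1/(2*M)) = (-5 + M)/(2*M))
j(I) = -6 - I + (-5 + I)/(2*I) (j(I) = -6 + ((-5 + I)/(2*I) - I) = -6 + (-I + (-5 + I)/(2*I)) = -6 - I + (-5 + I)/(2*I))
z(Z) = -7*(-2 - Z)*(-143/12 + Z) (z(Z) = -7*((-11/2 - 1*6 - 5/2/6) + Z)*(-2 - Z) = -7*((-11/2 - 6 - 5/2*1/6) + Z)*(-2 - Z) = -7*((-11/2 - 6 - 5/12) + Z)*(-2 - Z) = -7*(-143/12 + Z)*(-2 - Z) = -7*(-2 - Z)*(-143/12 + Z))
-317 - 1/(-291 + z(4)) = -317 - 1/(-291 + (-1001/6 + 7*4**2 - 833/12*4)) = -317 - 1/(-291 + (-1001/6 + 7*16 - 833/3)) = -317 - 1/(-291 + (-1001/6 + 112 - 833/3)) = -317 - 1/(-291 - 665/2) = -317 - 1/(-1247/2) = -317 - 1*(-2/1247) = -317 + 2/1247 = -395297/1247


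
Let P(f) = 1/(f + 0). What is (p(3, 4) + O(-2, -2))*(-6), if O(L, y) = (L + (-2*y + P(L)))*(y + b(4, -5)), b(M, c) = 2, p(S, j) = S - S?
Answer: 0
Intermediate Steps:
p(S, j) = 0
P(f) = 1/f
O(L, y) = (2 + y)*(L + 1/L - 2*y) (O(L, y) = (L + (-2*y + 1/L))*(y + 2) = (L + (1/L - 2*y))*(2 + y) = (L + 1/L - 2*y)*(2 + y) = (2 + y)*(L + 1/L - 2*y))
(p(3, 4) + O(-2, -2))*(-6) = (0 + (2 - 2 - 2*(-4*(-2) - 2*(-2)**2 + 2*(-2) - 2*(-2)))/(-2))*(-6) = (0 - (2 - 2 - 2*(8 - 2*4 - 4 + 4))/2)*(-6) = (0 - (2 - 2 - 2*(8 - 8 - 4 + 4))/2)*(-6) = (0 - (2 - 2 - 2*0)/2)*(-6) = (0 - (2 - 2 + 0)/2)*(-6) = (0 - 1/2*0)*(-6) = (0 + 0)*(-6) = 0*(-6) = 0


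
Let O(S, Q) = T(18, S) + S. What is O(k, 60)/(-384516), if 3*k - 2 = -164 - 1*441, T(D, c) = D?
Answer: 61/128172 ≈ 0.00047592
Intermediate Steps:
k = -201 (k = ⅔ + (-164 - 1*441)/3 = ⅔ + (-164 - 441)/3 = ⅔ + (⅓)*(-605) = ⅔ - 605/3 = -201)
O(S, Q) = 18 + S
O(k, 60)/(-384516) = (18 - 201)/(-384516) = -183*(-1/384516) = 61/128172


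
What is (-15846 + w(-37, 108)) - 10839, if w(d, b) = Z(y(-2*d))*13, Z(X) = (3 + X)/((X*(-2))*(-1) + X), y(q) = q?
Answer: -5923069/222 ≈ -26681.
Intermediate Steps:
Z(X) = (3 + X)/(3*X) (Z(X) = (3 + X)/(-2*X*(-1) + X) = (3 + X)/(2*X + X) = (3 + X)/((3*X)) = (3 + X)*(1/(3*X)) = (3 + X)/(3*X))
w(d, b) = -13*(3 - 2*d)/(6*d) (w(d, b) = ((3 - 2*d)/(3*((-2*d))))*13 = ((-1/(2*d))*(3 - 2*d)/3)*13 = -(3 - 2*d)/(6*d)*13 = -13*(3 - 2*d)/(6*d))
(-15846 + w(-37, 108)) - 10839 = (-15846 + (13/6)*(-3 + 2*(-37))/(-37)) - 10839 = (-15846 + (13/6)*(-1/37)*(-3 - 74)) - 10839 = (-15846 + (13/6)*(-1/37)*(-77)) - 10839 = (-15846 + 1001/222) - 10839 = -3516811/222 - 10839 = -5923069/222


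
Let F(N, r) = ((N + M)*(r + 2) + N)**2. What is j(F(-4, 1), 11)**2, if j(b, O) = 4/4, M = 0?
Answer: 1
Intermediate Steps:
F(N, r) = (N + N*(2 + r))**2 (F(N, r) = ((N + 0)*(r + 2) + N)**2 = (N*(2 + r) + N)**2 = (N + N*(2 + r))**2)
j(b, O) = 1 (j(b, O) = 4*(1/4) = 1)
j(F(-4, 1), 11)**2 = 1**2 = 1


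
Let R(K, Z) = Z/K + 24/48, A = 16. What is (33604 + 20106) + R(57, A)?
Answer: 6123029/114 ≈ 53711.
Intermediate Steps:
R(K, Z) = ½ + Z/K (R(K, Z) = Z/K + 24*(1/48) = Z/K + ½ = ½ + Z/K)
(33604 + 20106) + R(57, A) = (33604 + 20106) + (16 + (½)*57)/57 = 53710 + (16 + 57/2)/57 = 53710 + (1/57)*(89/2) = 53710 + 89/114 = 6123029/114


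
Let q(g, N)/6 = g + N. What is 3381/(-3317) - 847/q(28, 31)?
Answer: -4006373/1174218 ≈ -3.4119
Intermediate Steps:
q(g, N) = 6*N + 6*g (q(g, N) = 6*(g + N) = 6*(N + g) = 6*N + 6*g)
3381/(-3317) - 847/q(28, 31) = 3381/(-3317) - 847/(6*31 + 6*28) = 3381*(-1/3317) - 847/(186 + 168) = -3381/3317 - 847/354 = -4006373/1174218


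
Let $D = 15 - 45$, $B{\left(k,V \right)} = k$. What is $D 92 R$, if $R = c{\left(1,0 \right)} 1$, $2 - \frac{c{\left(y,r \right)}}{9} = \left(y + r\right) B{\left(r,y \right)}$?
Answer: $-49680$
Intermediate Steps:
$D = -30$
$c{\left(y,r \right)} = 18 - 9 r \left(r + y\right)$ ($c{\left(y,r \right)} = 18 - 9 \left(y + r\right) r = 18 - 9 \left(r + y\right) r = 18 - 9 r \left(r + y\right)$)
$R = 18$ ($R = \left(18 - 9 \cdot 0^{2} - 0 \cdot 1\right) 1 = \left(18 - 0 + 0\right) 1 = \left(18 + 0 + 0\right) 1 = 18 \cdot 1 = 18$)
$D 92 R = \left(-30\right) 92 \cdot 18 = \left(-2760\right) 18 = -49680$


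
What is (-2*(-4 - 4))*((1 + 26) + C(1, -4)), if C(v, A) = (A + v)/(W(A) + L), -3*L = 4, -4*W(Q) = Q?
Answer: 576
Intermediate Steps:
W(Q) = -Q/4
L = -4/3 (L = -⅓*4 = -4/3 ≈ -1.3333)
C(v, A) = (A + v)/(-4/3 - A/4) (C(v, A) = (A + v)/(-A/4 - 4/3) = (A + v)/(-4/3 - A/4))
(-2*(-4 - 4))*((1 + 26) + C(1, -4)) = (-2*(-4 - 4))*((1 + 26) + 12*(-1*(-4) - 1*1)/(16 + 3*(-4))) = (-2*(-8))*(27 + 12*(4 - 1)/(16 - 12)) = 16*(27 + 12*3/4) = 16*(27 + 12*(¼)*3) = 16*(27 + 9) = 16*36 = 576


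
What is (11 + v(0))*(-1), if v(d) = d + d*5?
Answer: -11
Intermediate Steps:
v(d) = 6*d (v(d) = d + 5*d = 6*d)
(11 + v(0))*(-1) = (11 + 6*0)*(-1) = (11 + 0)*(-1) = 11*(-1) = -11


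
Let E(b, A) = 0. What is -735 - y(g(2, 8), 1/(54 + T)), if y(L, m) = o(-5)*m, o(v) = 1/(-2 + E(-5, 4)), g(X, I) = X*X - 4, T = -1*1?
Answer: -77909/106 ≈ -734.99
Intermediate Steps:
T = -1
g(X, I) = -4 + X**2 (g(X, I) = X**2 - 4 = -4 + X**2)
o(v) = -1/2 (o(v) = 1/(-2 + 0) = 1/(-2) = -1/2)
y(L, m) = -m/2
-735 - y(g(2, 8), 1/(54 + T)) = -735 - (-1)/(2*(54 - 1)) = -735 - (-1)/(2*53) = -735 - 1*(-1/106) = -735 + 1/106 = -77909/106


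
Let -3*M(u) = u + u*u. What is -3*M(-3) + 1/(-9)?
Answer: 53/9 ≈ 5.8889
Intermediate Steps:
M(u) = -u/3 - u²/3 (M(u) = -(u + u*u)/3 = -(u + u²)/3 = -u/3 - u²/3)
-3*M(-3) + 1/(-9) = -(-1)*(-3)*(1 - 3) + 1/(-9) = -(-1)*(-3)*(-2) - ⅑ = -3*(-2) - ⅑ = 6 - ⅑ = 53/9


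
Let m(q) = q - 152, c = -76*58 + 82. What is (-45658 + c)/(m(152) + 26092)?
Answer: -1136/593 ≈ -1.9157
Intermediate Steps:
c = -4326 (c = -4408 + 82 = -4326)
m(q) = -152 + q
(-45658 + c)/(m(152) + 26092) = (-45658 - 4326)/((-152 + 152) + 26092) = -49984/(0 + 26092) = -49984/26092 = -49984*1/26092 = -1136/593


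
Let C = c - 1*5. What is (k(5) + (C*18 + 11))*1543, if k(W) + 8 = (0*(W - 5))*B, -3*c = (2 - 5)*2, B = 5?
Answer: -78693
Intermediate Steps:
c = 2 (c = -(2 - 5)*2/3 = -(-1)*2 = -⅓*(-6) = 2)
k(W) = -8 (k(W) = -8 + (0*(W - 5))*5 = -8 + (0*(-5 + W))*5 = -8 + 0*5 = -8 + 0 = -8)
C = -3 (C = 2 - 1*5 = 2 - 5 = -3)
(k(5) + (C*18 + 11))*1543 = (-8 + (-3*18 + 11))*1543 = (-8 + (-54 + 11))*1543 = (-8 - 43)*1543 = -51*1543 = -78693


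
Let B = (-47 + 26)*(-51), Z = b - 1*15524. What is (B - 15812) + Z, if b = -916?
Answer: -31181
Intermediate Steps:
Z = -16440 (Z = -916 - 1*15524 = -916 - 15524 = -16440)
B = 1071 (B = -21*(-51) = 1071)
(B - 15812) + Z = (1071 - 15812) - 16440 = -14741 - 16440 = -31181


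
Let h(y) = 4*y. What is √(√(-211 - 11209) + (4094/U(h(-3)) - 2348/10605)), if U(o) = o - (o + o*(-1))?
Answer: √(-153578237610 + 899728200*I*√2855)/21210 ≈ 2.8579 + 18.696*I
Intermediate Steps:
U(o) = o (U(o) = o - (o - o) = o - 1*0 = o + 0 = o)
√(√(-211 - 11209) + (4094/U(h(-3)) - 2348/10605)) = √(√(-211 - 11209) + (4094/((4*(-3))) - 2348/10605)) = √(√(-11420) + (4094/(-12) - 2348*1/10605)) = √(2*I*√2855 + (4094*(-1/12) - 2348/10605)) = √(2*I*√2855 + (-2047/6 - 2348/10605)) = √(2*I*√2855 - 7240841/21210) = √(-7240841/21210 + 2*I*√2855)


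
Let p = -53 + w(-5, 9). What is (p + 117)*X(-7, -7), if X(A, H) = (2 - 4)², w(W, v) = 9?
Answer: 292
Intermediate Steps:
X(A, H) = 4 (X(A, H) = (-2)² = 4)
p = -44 (p = -53 + 9 = -44)
(p + 117)*X(-7, -7) = (-44 + 117)*4 = 73*4 = 292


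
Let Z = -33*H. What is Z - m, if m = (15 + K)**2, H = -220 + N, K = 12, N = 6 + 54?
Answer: 4551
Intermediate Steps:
N = 60
H = -160 (H = -220 + 60 = -160)
Z = 5280 (Z = -33*(-160) = 5280)
m = 729 (m = (15 + 12)**2 = 27**2 = 729)
Z - m = 5280 - 1*729 = 5280 - 729 = 4551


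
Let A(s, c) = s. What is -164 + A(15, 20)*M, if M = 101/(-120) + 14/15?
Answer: -1301/8 ≈ -162.63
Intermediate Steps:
M = 11/120 (M = 101*(-1/120) + 14*(1/15) = -101/120 + 14/15 = 11/120 ≈ 0.091667)
-164 + A(15, 20)*M = -164 + 15*(11/120) = -164 + 11/8 = -1301/8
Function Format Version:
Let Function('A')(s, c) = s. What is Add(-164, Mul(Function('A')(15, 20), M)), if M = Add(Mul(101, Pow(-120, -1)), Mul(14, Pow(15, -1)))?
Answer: Rational(-1301, 8) ≈ -162.63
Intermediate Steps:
M = Rational(11, 120) (M = Add(Mul(101, Rational(-1, 120)), Mul(14, Rational(1, 15))) = Add(Rational(-101, 120), Rational(14, 15)) = Rational(11, 120) ≈ 0.091667)
Add(-164, Mul(Function('A')(15, 20), M)) = Add(-164, Mul(15, Rational(11, 120))) = Add(-164, Rational(11, 8)) = Rational(-1301, 8)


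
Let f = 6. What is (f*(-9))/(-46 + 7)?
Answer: 18/13 ≈ 1.3846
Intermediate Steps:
(f*(-9))/(-46 + 7) = (6*(-9))/(-46 + 7) = -54/(-39) = -54*(-1/39) = 18/13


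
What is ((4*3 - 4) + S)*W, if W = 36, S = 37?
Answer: 1620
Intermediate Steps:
((4*3 - 4) + S)*W = ((4*3 - 4) + 37)*36 = ((12 - 4) + 37)*36 = (8 + 37)*36 = 45*36 = 1620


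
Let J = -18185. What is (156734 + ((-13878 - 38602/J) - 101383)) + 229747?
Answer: 4932174302/18185 ≈ 2.7122e+5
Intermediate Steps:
(156734 + ((-13878 - 38602/J) - 101383)) + 229747 = (156734 + ((-13878 - 38602/(-18185)) - 101383)) + 229747 = (156734 + ((-13878 - 38602*(-1/18185)) - 101383)) + 229747 = (156734 + ((-13878 + 38602/18185) - 101383)) + 229747 = (156734 + (-252332828/18185 - 101383)) + 229747 = (156734 - 2095982683/18185) + 229747 = 754225107/18185 + 229747 = 4932174302/18185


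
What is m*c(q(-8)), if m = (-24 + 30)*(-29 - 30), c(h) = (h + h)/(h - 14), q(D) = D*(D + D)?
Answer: -15104/19 ≈ -794.95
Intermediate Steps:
q(D) = 2*D² (q(D) = D*(2*D) = 2*D²)
c(h) = 2*h/(-14 + h) (c(h) = (2*h)/(-14 + h) = 2*h/(-14 + h))
m = -354 (m = 6*(-59) = -354)
m*c(q(-8)) = -708*2*(-8)²/(-14 + 2*(-8)²) = -708*2*64/(-14 + 2*64) = -708*128/(-14 + 128) = -708*128/114 = -354*128/57 = -15104/19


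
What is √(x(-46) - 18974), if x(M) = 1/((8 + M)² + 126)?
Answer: I*√46769011030/1570 ≈ 137.75*I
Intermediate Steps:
x(M) = 1/(126 + (8 + M)²)
√(x(-46) - 18974) = √(1/(126 + (8 - 46)²) - 18974) = √(1/(126 + (-38)²) - 18974) = √(1/(126 + 1444) - 18974) = √(1/1570 - 18974) = √(-29789179/1570) = I*√46769011030/1570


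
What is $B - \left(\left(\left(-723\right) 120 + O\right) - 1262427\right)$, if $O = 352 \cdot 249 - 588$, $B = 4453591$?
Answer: $5715718$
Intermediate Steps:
$O = 87060$ ($O = 87648 - 588 = 87060$)
$B - \left(\left(\left(-723\right) 120 + O\right) - 1262427\right) = 4453591 - \left(\left(\left(-723\right) 120 + 87060\right) - 1262427\right) = 4453591 - \left(\left(-86760 + 87060\right) - 1262427\right) = 4453591 - \left(300 - 1262427\right) = 4453591 - -1262127 = 4453591 + 1262127 = 5715718$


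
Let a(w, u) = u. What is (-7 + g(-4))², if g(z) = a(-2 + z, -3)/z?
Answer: 625/16 ≈ 39.063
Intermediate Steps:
g(z) = -3/z
(-7 + g(-4))² = (-7 - 3/(-4))² = (-7 - 3*(-¼))² = (-7 + ¾)² = (-25/4)² = 625/16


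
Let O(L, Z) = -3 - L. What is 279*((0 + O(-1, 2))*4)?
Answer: -2232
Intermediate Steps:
279*((0 + O(-1, 2))*4) = 279*((0 + (-3 - 1*(-1)))*4) = 279*((0 + (-3 + 1))*4) = 279*((0 - 2)*4) = 279*(-2*4) = 279*(-8) = -2232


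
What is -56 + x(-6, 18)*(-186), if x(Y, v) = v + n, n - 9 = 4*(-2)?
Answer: -3590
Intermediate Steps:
n = 1 (n = 9 + 4*(-2) = 9 - 8 = 1)
x(Y, v) = 1 + v (x(Y, v) = v + 1 = 1 + v)
-56 + x(-6, 18)*(-186) = -56 + (1 + 18)*(-186) = -56 + 19*(-186) = -56 - 3534 = -3590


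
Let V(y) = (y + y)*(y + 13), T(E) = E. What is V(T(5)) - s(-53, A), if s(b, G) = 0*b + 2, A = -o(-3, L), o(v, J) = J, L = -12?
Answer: 178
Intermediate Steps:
A = 12 (A = -1*(-12) = 12)
s(b, G) = 2 (s(b, G) = 0 + 2 = 2)
V(y) = 2*y*(13 + y) (V(y) = (2*y)*(13 + y) = 2*y*(13 + y))
V(T(5)) - s(-53, A) = 2*5*(13 + 5) - 1*2 = 2*5*18 - 2 = 180 - 2 = 178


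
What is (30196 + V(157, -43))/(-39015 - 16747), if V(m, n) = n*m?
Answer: -23445/55762 ≈ -0.42045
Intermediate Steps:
V(m, n) = m*n
(30196 + V(157, -43))/(-39015 - 16747) = (30196 + 157*(-43))/(-39015 - 16747) = (30196 - 6751)/(-55762) = 23445*(-1/55762) = -23445/55762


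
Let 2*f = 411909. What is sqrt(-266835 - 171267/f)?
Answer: I*sqrt(5030419465206449)/137303 ≈ 516.56*I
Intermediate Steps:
f = 411909/2 (f = (1/2)*411909 = 411909/2 ≈ 2.0595e+5)
sqrt(-266835 - 171267/f) = sqrt(-266835 - 171267/411909/2) = sqrt(-266835 - 171267*2/411909) = sqrt(-266835 - 114178/137303) = sqrt(-36637360183/137303) = I*sqrt(5030419465206449)/137303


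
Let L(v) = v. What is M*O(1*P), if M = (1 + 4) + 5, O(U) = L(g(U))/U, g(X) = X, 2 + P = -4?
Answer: 10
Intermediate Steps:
P = -6 (P = -2 - 4 = -6)
O(U) = 1 (O(U) = U/U = 1)
M = 10 (M = 5 + 5 = 10)
M*O(1*P) = 10*1 = 10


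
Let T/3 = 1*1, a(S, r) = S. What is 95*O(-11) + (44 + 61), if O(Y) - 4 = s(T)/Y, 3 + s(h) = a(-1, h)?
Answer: 5715/11 ≈ 519.54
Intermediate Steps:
T = 3 (T = 3*(1*1) = 3*1 = 3)
s(h) = -4 (s(h) = -3 - 1 = -4)
O(Y) = 4 - 4/Y
95*O(-11) + (44 + 61) = 95*(4 - 4/(-11)) + (44 + 61) = 95*(4 - 4*(-1/11)) + 105 = 95*(4 + 4/11) + 105 = 95*(48/11) + 105 = 4560/11 + 105 = 5715/11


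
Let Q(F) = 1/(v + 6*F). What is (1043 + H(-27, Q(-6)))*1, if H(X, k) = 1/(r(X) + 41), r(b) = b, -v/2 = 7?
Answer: 14603/14 ≈ 1043.1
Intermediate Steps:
v = -14 (v = -2*7 = -14)
Q(F) = 1/(-14 + 6*F)
H(X, k) = 1/(41 + X) (H(X, k) = 1/(X + 41) = 1/(41 + X))
(1043 + H(-27, Q(-6)))*1 = (1043 + 1/(41 - 27))*1 = (1043 + 1/14)*1 = (14603/14)*1 = 14603/14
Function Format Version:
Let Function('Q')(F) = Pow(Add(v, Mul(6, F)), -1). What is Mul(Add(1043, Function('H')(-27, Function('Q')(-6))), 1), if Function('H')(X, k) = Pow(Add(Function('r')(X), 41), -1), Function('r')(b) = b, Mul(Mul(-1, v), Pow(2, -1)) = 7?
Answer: Rational(14603, 14) ≈ 1043.1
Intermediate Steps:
v = -14 (v = Mul(-2, 7) = -14)
Function('Q')(F) = Pow(Add(-14, Mul(6, F)), -1)
Function('H')(X, k) = Pow(Add(41, X), -1) (Function('H')(X, k) = Pow(Add(X, 41), -1) = Pow(Add(41, X), -1))
Mul(Add(1043, Function('H')(-27, Function('Q')(-6))), 1) = Mul(Add(1043, Pow(Add(41, -27), -1)), 1) = Mul(Add(1043, Pow(14, -1)), 1) = Mul(Add(1043, Rational(1, 14)), 1) = Mul(Rational(14603, 14), 1) = Rational(14603, 14)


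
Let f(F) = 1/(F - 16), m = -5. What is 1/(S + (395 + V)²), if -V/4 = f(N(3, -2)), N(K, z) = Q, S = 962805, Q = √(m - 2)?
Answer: (32*√7 + 249*I)/(2*(17902860*√7 + 139319623*I)) ≈ 8.9364e-7 - 2.5402e-11*I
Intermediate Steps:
Q = I*√7 (Q = √(-5 - 2) = √(-7) = I*√7 ≈ 2.6458*I)
N(K, z) = I*√7
f(F) = 1/(-16 + F)
V = -4/(-16 + I*√7) ≈ 0.24335 + 0.04024*I
1/(S + (395 + V)²) = 1/(962805 + (395 + (64/263 + 4*I*√7/263))²) = 1/(962805 + (103949/263 + 4*I*√7/263)²)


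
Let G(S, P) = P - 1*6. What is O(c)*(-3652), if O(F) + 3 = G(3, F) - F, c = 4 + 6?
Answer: 32868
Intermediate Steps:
G(S, P) = -6 + P (G(S, P) = P - 6 = -6 + P)
c = 10
O(F) = -9 (O(F) = -3 + ((-6 + F) - F) = -3 - 6 = -9)
O(c)*(-3652) = -9*(-3652) = 32868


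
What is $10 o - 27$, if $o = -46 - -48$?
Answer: $-7$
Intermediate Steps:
$o = 2$ ($o = -46 + 48 = 2$)
$10 o - 27 = 10 \cdot 2 - 27 = 20 - 27 = -7$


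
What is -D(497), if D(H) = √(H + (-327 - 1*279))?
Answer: -I*√109 ≈ -10.44*I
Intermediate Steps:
D(H) = √(-606 + H) (D(H) = √(H + (-327 - 279)) = √(H - 606) = √(-606 + H))
-D(497) = -√(-606 + 497) = -√(-109) = -I*√109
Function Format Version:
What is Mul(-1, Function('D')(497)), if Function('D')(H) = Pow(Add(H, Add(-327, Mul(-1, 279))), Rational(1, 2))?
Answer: Mul(-1, I, Pow(109, Rational(1, 2))) ≈ Mul(-10.440, I)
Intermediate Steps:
Function('D')(H) = Pow(Add(-606, H), Rational(1, 2)) (Function('D')(H) = Pow(Add(H, Add(-327, -279)), Rational(1, 2)) = Pow(Add(H, -606), Rational(1, 2)) = Pow(Add(-606, H), Rational(1, 2)))
Mul(-1, Function('D')(497)) = Mul(-1, Pow(Add(-606, 497), Rational(1, 2))) = Mul(-1, Pow(-109, Rational(1, 2))) = Mul(-1, Mul(I, Pow(109, Rational(1, 2)))) = Mul(-1, I, Pow(109, Rational(1, 2)))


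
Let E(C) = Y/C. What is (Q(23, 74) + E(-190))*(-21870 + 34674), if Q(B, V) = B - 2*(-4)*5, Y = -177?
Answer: 77765094/95 ≈ 8.1858e+5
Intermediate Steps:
Q(B, V) = 40 + B (Q(B, V) = B + 8*5 = B + 40 = 40 + B)
E(C) = -177/C
(Q(23, 74) + E(-190))*(-21870 + 34674) = ((40 + 23) - 177/(-190))*(-21870 + 34674) = (63 - 177*(-1/190))*12804 = (63 + 177/190)*12804 = (12147/190)*12804 = 77765094/95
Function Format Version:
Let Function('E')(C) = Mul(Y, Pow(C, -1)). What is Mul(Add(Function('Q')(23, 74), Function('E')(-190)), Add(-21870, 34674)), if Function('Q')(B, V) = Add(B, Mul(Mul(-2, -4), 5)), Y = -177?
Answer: Rational(77765094, 95) ≈ 8.1858e+5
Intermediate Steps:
Function('Q')(B, V) = Add(40, B) (Function('Q')(B, V) = Add(B, Mul(8, 5)) = Add(B, 40) = Add(40, B))
Function('E')(C) = Mul(-177, Pow(C, -1))
Mul(Add(Function('Q')(23, 74), Function('E')(-190)), Add(-21870, 34674)) = Mul(Add(Add(40, 23), Mul(-177, Pow(-190, -1))), Add(-21870, 34674)) = Mul(Add(63, Mul(-177, Rational(-1, 190))), 12804) = Mul(Add(63, Rational(177, 190)), 12804) = Mul(Rational(12147, 190), 12804) = Rational(77765094, 95)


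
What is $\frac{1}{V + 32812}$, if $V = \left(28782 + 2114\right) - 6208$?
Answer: $\frac{1}{57500} \approx 1.7391 \cdot 10^{-5}$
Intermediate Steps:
$V = 24688$ ($V = 30896 - 6208 = 24688$)
$\frac{1}{V + 32812} = \frac{1}{24688 + 32812} = \frac{1}{57500}$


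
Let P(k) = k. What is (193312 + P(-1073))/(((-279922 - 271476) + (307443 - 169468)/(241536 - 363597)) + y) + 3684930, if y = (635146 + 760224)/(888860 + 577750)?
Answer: 4041509321045962047329/1096767022283164 ≈ 3.6849e+6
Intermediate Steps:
y = 139537/146661 (y = 1395370/1466610 = 1395370*(1/1466610) = 139537/146661 ≈ 0.95143)
(193312 + P(-1073))/(((-279922 - 271476) + (307443 - 169468)/(241536 - 363597)) + y) + 3684930 = (193312 - 1073)/(((-279922 - 271476) + (307443 - 169468)/(241536 - 363597)) + 139537/146661) + 3684930 = 192239/((-551398 + 137975/(-122061)) + 139537/146661) + 3684930 = 192239/((-551398 + 137975*(-1/122061)) + 139537/146661) + 3684930 = 192239/((-551398 - 137975/122061) + 139537/146661) + 3684930 = 192239/(-67304329253/122061 + 139537/146661) + 3684930 = 192239/(-1096767022283164/1989065369) + 3684930 = 192239*(-1989065369/1096767022283164) + 3684930 = -382375937471191/1096767022283164 + 3684930 = 4041509321045962047329/1096767022283164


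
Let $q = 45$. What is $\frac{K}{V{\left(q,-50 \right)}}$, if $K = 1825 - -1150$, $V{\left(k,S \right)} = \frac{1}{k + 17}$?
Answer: $184450$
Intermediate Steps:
$V{\left(k,S \right)} = \frac{1}{17 + k}$
$K = 2975$ ($K = 1825 + 1150 = 2975$)
$\frac{K}{V{\left(q,-50 \right)}} = \frac{2975}{\frac{1}{17 + 45}} = \frac{2975}{\frac{1}{62}} = 2975 \frac{1}{\frac{1}{62}} = 2975 \cdot 62 = 184450$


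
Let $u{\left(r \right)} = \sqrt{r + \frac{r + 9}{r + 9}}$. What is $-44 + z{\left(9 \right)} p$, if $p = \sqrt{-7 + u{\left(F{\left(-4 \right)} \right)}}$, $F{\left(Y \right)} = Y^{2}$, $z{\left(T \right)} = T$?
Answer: $-44 + 9 i \sqrt{7 - \sqrt{17}} \approx -44.0 + 15.265 i$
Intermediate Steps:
$u{\left(r \right)} = \sqrt{1 + r}$ ($u{\left(r \right)} = \sqrt{r + \frac{9 + r}{9 + r}} = \sqrt{r + 1} = \sqrt{1 + r}$)
$p = \sqrt{-7 + \sqrt{17}}$ ($p = \sqrt{-7 + \sqrt{1 + \left(-4\right)^{2}}} = \sqrt{-7 + \sqrt{1 + 16}} = \sqrt{-7 + \sqrt{17}} \approx 1.6961 i$)
$-44 + z{\left(9 \right)} p = -44 + 9 \sqrt{-7 + \sqrt{17}}$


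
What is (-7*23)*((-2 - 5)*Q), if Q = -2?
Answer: -2254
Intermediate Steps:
(-7*23)*((-2 - 5)*Q) = (-7*23)*((-2 - 5)*(-2)) = -(-1127)*(-2) = -161*14 = -2254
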